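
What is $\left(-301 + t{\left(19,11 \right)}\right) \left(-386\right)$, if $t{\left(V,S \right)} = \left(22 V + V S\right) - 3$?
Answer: $-124678$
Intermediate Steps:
$t{\left(V,S \right)} = -3 + 22 V + S V$ ($t{\left(V,S \right)} = \left(22 V + S V\right) - 3 = -3 + 22 V + S V$)
$\left(-301 + t{\left(19,11 \right)}\right) \left(-386\right) = \left(-301 + \left(-3 + 22 \cdot 19 + 11 \cdot 19\right)\right) \left(-386\right) = \left(-301 + \left(-3 + 418 + 209\right)\right) \left(-386\right) = \left(-301 + 624\right) \left(-386\right) = 323 \left(-386\right) = -124678$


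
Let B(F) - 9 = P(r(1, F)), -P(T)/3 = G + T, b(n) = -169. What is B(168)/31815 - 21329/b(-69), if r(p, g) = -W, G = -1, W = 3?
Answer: 32313604/256035 ≈ 126.21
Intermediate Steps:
r(p, g) = -3 (r(p, g) = -1*3 = -3)
P(T) = 3 - 3*T (P(T) = -3*(-1 + T) = 3 - 3*T)
B(F) = 21 (B(F) = 9 + (3 - 3*(-3)) = 9 + (3 + 9) = 9 + 12 = 21)
B(168)/31815 - 21329/b(-69) = 21/31815 - 21329/(-169) = 21*(1/31815) - 21329*(-1/169) = 1/1515 + 21329/169 = 32313604/256035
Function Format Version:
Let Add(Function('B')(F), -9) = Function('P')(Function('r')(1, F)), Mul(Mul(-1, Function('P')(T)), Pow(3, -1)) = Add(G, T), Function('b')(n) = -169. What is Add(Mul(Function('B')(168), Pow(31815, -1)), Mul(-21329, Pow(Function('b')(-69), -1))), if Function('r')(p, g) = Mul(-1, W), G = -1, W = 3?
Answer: Rational(32313604, 256035) ≈ 126.21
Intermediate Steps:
Function('r')(p, g) = -3 (Function('r')(p, g) = Mul(-1, 3) = -3)
Function('P')(T) = Add(3, Mul(-3, T)) (Function('P')(T) = Mul(-3, Add(-1, T)) = Add(3, Mul(-3, T)))
Function('B')(F) = 21 (Function('B')(F) = Add(9, Add(3, Mul(-3, -3))) = Add(9, Add(3, 9)) = Add(9, 12) = 21)
Add(Mul(Function('B')(168), Pow(31815, -1)), Mul(-21329, Pow(Function('b')(-69), -1))) = Add(Mul(21, Pow(31815, -1)), Mul(-21329, Pow(-169, -1))) = Add(Mul(21, Rational(1, 31815)), Mul(-21329, Rational(-1, 169))) = Add(Rational(1, 1515), Rational(21329, 169)) = Rational(32313604, 256035)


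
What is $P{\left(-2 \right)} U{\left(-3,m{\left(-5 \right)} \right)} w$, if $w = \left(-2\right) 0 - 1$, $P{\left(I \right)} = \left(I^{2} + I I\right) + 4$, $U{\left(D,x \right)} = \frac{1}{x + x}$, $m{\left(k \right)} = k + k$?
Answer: $\frac{3}{5} \approx 0.6$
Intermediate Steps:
$m{\left(k \right)} = 2 k$
$U{\left(D,x \right)} = \frac{1}{2 x}$
$P{\left(I \right)} = 4 + 2 I^{2}$ ($P{\left(I \right)} = \left(I^{2} + I^{2}\right) + 4 = 2 I^{2} + 4 = 4 + 2 I^{2}$)
$w = -1$ ($w = 0 - 1 = -1$)
$P{\left(-2 \right)} U{\left(-3,m{\left(-5 \right)} \right)} w = \left(4 + 2 \left(-2\right)^{2}\right) \frac{1}{2 \cdot 2 \left(-5\right)} \left(-1\right) = \left(4 + 2 \cdot 4\right) \frac{1}{2 \left(-10\right)} \left(-1\right) = \left(4 + 8\right) \frac{1}{2} \left(- \frac{1}{10}\right) \left(-1\right) = 12 \left(- \frac{1}{20}\right) \left(-1\right) = \left(- \frac{3}{5}\right) \left(-1\right) = \frac{3}{5}$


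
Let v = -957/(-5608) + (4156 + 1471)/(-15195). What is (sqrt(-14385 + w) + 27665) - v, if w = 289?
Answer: 2357450152001/85213560 + 4*I*sqrt(881) ≈ 27665.0 + 118.73*I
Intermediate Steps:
v = -17014601/85213560 (v = -957*(-1/5608) + 5627*(-1/15195) = 957/5608 - 5627/15195 = -17014601/85213560 ≈ -0.19967)
(sqrt(-14385 + w) + 27665) - v = (sqrt(-14385 + 289) + 27665) - 1*(-17014601/85213560) = (sqrt(-14096) + 27665) + 17014601/85213560 = (4*I*sqrt(881) + 27665) + 17014601/85213560 = (27665 + 4*I*sqrt(881)) + 17014601/85213560 = 2357450152001/85213560 + 4*I*sqrt(881)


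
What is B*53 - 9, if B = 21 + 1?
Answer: 1157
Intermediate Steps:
B = 22
B*53 - 9 = 22*53 - 9 = 1166 - 9 = 1157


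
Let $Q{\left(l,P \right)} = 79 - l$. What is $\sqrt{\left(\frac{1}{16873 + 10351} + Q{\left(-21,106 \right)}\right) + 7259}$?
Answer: $\frac{\sqrt{1363523684102}}{13612} \approx 85.785$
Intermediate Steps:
$\sqrt{\left(\frac{1}{16873 + 10351} + Q{\left(-21,106 \right)}\right) + 7259} = \sqrt{\left(\frac{1}{16873 + 10351} + \left(79 - -21\right)\right) + 7259} = \sqrt{\left(\frac{1}{27224} + \left(79 + 21\right)\right) + 7259} = \sqrt{\left(\frac{1}{27224} + 100\right) + 7259} = \sqrt{\frac{2722401}{27224} + 7259} = \sqrt{\frac{200341417}{27224}} = \frac{\sqrt{1363523684102}}{13612}$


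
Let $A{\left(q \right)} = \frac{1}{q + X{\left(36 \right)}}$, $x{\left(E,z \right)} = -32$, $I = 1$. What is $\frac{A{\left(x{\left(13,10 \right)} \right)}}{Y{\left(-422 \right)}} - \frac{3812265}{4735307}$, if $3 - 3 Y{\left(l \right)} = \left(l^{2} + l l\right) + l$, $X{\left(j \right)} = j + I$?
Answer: $- \frac{2260315715132}{2807587196835} \approx -0.80507$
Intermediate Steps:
$X{\left(j \right)} = 1 + j$ ($X{\left(j \right)} = j + 1 = 1 + j$)
$A{\left(q \right)} = \frac{1}{37 + q}$ ($A{\left(q \right)} = \frac{1}{q + \left(1 + 36\right)} = \frac{1}{q + 37} = \frac{1}{37 + q}$)
$Y{\left(l \right)} = 1 - \frac{2 l^{2}}{3} - \frac{l}{3}$ ($Y{\left(l \right)} = 1 - \frac{\left(l^{2} + l l\right) + l}{3} = 1 - \frac{\left(l^{2} + l^{2}\right) + l}{3} = 1 - \frac{2 l^{2} + l}{3} = 1 - \frac{l + 2 l^{2}}{3} = 1 - \left(\frac{l}{3} + \frac{2 l^{2}}{3}\right) = 1 - \frac{2 l^{2}}{3} - \frac{l}{3}$)
$\frac{A{\left(x{\left(13,10 \right)} \right)}}{Y{\left(-422 \right)}} - \frac{3812265}{4735307} = \frac{1}{\left(37 - 32\right) \left(1 - \frac{2 \left(-422\right)^{2}}{3} - - \frac{422}{3}\right)} - \frac{3812265}{4735307} = \frac{1}{5 \left(1 - \frac{356168}{3} + \frac{422}{3}\right)} - \frac{3812265}{4735307} = \frac{1}{5 \left(-118581\right)} - \frac{3812265}{4735307} = \frac{1}{5} \left(- \frac{1}{118581}\right) - \frac{3812265}{4735307} = - \frac{1}{592905} - \frac{3812265}{4735307} = - \frac{2260315715132}{2807587196835}$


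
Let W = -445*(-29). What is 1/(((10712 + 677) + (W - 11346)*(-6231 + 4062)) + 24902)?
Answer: -1/3345180 ≈ -2.9894e-7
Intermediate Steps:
W = 12905
1/(((10712 + 677) + (W - 11346)*(-6231 + 4062)) + 24902) = 1/(((10712 + 677) + (12905 - 11346)*(-6231 + 4062)) + 24902) = 1/((11389 + 1559*(-2169)) + 24902) = 1/((11389 - 3381471) + 24902) = 1/(-3370082 + 24902) = 1/(-3345180) = -1/3345180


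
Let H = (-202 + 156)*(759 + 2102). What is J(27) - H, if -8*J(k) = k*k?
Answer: 1052119/8 ≈ 1.3152e+5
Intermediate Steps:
J(k) = -k²/8 (J(k) = -k*k/8 = -k²/8)
H = -131606 (H = -46*2861 = -131606)
J(27) - H = -⅛*27² - 1*(-131606) = -⅛*729 + 131606 = -729/8 + 131606 = 1052119/8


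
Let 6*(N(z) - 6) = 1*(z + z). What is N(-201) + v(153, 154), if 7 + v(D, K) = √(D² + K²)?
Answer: -68 + 5*√1885 ≈ 149.08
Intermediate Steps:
N(z) = 6 + z/3 (N(z) = 6 + (1*(z + z))/6 = 6 + (1*(2*z))/6 = 6 + (2*z)/6 = 6 + z/3)
v(D, K) = -7 + √(D² + K²)
N(-201) + v(153, 154) = (6 + (⅓)*(-201)) + (-7 + √(153² + 154²)) = (6 - 67) + (-7 + √(23409 + 23716)) = -61 + (-7 + √47125) = -61 + (-7 + 5*√1885) = -68 + 5*√1885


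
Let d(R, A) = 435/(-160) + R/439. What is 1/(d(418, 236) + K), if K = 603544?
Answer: 14048/8478561295 ≈ 1.6569e-6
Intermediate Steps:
d(R, A) = -87/32 + R/439 (d(R, A) = 435*(-1/160) + R*(1/439) = -87/32 + R/439)
1/(d(418, 236) + K) = 1/((-87/32 + (1/439)*418) + 603544) = 1/((-87/32 + 418/439) + 603544) = 1/(-24817/14048 + 603544) = 1/(8478561295/14048) = 14048/8478561295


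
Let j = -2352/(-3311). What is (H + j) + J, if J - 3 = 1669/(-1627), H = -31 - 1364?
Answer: -1071485597/769571 ≈ -1392.3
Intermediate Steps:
H = -1395
J = 3212/1627 (J = 3 + 1669/(-1627) = 3 + 1669*(-1/1627) = 3 - 1669/1627 = 3212/1627 ≈ 1.9742)
j = 336/473 (j = -2352*(-1/3311) = 336/473 ≈ 0.71036)
(H + j) + J = (-1395 + 336/473) + 3212/1627 = -659499/473 + 3212/1627 = -1071485597/769571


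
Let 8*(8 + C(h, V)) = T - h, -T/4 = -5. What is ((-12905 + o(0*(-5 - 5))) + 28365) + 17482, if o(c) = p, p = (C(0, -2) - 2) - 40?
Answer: 65789/2 ≈ 32895.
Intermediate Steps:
T = 20 (T = -4*(-5) = 20)
C(h, V) = -11/2 - h/8 (C(h, V) = -8 + (20 - h)/8 = -8 + (5/2 - h/8) = -11/2 - h/8)
p = -95/2 (p = ((-11/2 - ⅛*0) - 2) - 40 = ((-11/2 + 0) - 2) - 40 = (-11/2 - 2) - 40 = -15/2 - 40 = -95/2 ≈ -47.500)
o(c) = -95/2
((-12905 + o(0*(-5 - 5))) + 28365) + 17482 = ((-12905 - 95/2) + 28365) + 17482 = (-25905/2 + 28365) + 17482 = 30825/2 + 17482 = 65789/2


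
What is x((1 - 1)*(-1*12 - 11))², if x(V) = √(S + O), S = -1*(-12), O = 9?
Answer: 21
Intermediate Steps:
S = 12
x(V) = √21 (x(V) = √(12 + 9) = √21)
x((1 - 1)*(-1*12 - 11))² = (√21)² = 21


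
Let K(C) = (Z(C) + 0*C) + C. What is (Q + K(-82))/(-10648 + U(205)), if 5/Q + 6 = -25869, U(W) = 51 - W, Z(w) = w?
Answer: 848701/55900350 ≈ 0.015182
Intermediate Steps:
Q = -1/5175 (Q = 5/(-6 - 25869) = 5/(-25875) = 5*(-1/25875) = -1/5175 ≈ -0.00019324)
K(C) = 2*C (K(C) = (C + 0*C) + C = (C + 0) + C = C + C = 2*C)
(Q + K(-82))/(-10648 + U(205)) = (-1/5175 + 2*(-82))/(-10648 + (51 - 1*205)) = (-1/5175 - 164)/(-10648 + (51 - 205)) = -848701/(5175*(-10648 - 154)) = -848701/5175/(-10802) = -848701/5175*(-1/10802) = 848701/55900350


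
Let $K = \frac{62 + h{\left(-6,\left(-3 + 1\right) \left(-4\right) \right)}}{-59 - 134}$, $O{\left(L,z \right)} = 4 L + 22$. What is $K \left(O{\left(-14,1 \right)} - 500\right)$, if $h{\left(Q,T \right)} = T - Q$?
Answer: $\frac{40584}{193} \approx 210.28$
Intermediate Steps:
$O{\left(L,z \right)} = 22 + 4 L$
$K = - \frac{76}{193}$ ($K = \frac{62 - \left(-6 - \left(-3 + 1\right) \left(-4\right)\right)}{-59 - 134} = \frac{62 + \left(\left(-2\right) \left(-4\right) + 6\right)}{-193} = \left(62 + \left(8 + 6\right)\right) \left(- \frac{1}{193}\right) = \left(62 + 14\right) \left(- \frac{1}{193}\right) = 76 \left(- \frac{1}{193}\right) = - \frac{76}{193} \approx -0.39378$)
$K \left(O{\left(-14,1 \right)} - 500\right) = - \frac{76 \left(\left(22 + 4 \left(-14\right)\right) - 500\right)}{193} = - \frac{76 \left(\left(22 - 56\right) - 500\right)}{193} = - \frac{76 \left(-34 - 500\right)}{193} = \left(- \frac{76}{193}\right) \left(-534\right) = \frac{40584}{193}$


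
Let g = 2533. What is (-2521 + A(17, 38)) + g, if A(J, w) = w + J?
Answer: 67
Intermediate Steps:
A(J, w) = J + w
(-2521 + A(17, 38)) + g = (-2521 + (17 + 38)) + 2533 = (-2521 + 55) + 2533 = -2466 + 2533 = 67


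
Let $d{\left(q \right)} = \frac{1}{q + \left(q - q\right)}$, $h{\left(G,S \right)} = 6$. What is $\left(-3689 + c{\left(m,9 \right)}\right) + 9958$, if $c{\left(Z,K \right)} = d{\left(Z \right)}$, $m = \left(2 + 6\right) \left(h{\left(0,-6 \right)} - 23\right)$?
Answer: $\frac{852583}{136} \approx 6269.0$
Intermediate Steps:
$m = -136$ ($m = \left(2 + 6\right) \left(6 - 23\right) = 8 \left(-17\right) = -136$)
$d{\left(q \right)} = \frac{1}{q}$ ($d{\left(q \right)} = \frac{1}{q + 0} = \frac{1}{q}$)
$c{\left(Z,K \right)} = \frac{1}{Z}$
$\left(-3689 + c{\left(m,9 \right)}\right) + 9958 = \left(-3689 + \frac{1}{-136}\right) + 9958 = \left(-3689 - \frac{1}{136}\right) + 9958 = - \frac{501705}{136} + 9958 = \frac{852583}{136}$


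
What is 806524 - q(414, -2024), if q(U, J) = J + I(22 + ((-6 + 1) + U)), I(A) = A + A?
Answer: 807686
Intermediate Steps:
I(A) = 2*A
q(U, J) = 34 + J + 2*U (q(U, J) = J + 2*(22 + ((-6 + 1) + U)) = J + 2*(22 + (-5 + U)) = J + 2*(17 + U) = J + (34 + 2*U) = 34 + J + 2*U)
806524 - q(414, -2024) = 806524 - (34 - 2024 + 2*414) = 806524 - (34 - 2024 + 828) = 806524 - 1*(-1162) = 806524 + 1162 = 807686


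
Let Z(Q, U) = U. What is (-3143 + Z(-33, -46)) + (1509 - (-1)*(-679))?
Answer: -2359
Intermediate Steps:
(-3143 + Z(-33, -46)) + (1509 - (-1)*(-679)) = (-3143 - 46) + (1509 - (-1)*(-679)) = -3189 + (1509 - 1*679) = -3189 + (1509 - 679) = -3189 + 830 = -2359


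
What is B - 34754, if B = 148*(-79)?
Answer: -46446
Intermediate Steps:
B = -11692
B - 34754 = -11692 - 34754 = -46446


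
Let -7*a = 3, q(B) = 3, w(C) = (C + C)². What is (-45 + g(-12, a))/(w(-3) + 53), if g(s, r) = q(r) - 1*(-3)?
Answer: -39/89 ≈ -0.43820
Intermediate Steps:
w(C) = 4*C² (w(C) = (2*C)² = 4*C²)
a = -3/7 (a = -⅐*3 = -3/7 ≈ -0.42857)
g(s, r) = 6 (g(s, r) = 3 - 1*(-3) = 3 + 3 = 6)
(-45 + g(-12, a))/(w(-3) + 53) = (-45 + 6)/(4*(-3)² + 53) = -39/(4*9 + 53) = -39/(36 + 53) = -39/89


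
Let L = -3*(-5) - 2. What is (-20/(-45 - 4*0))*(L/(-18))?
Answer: -26/81 ≈ -0.32099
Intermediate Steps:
L = 13 (L = 15 - 2 = 13)
(-20/(-45 - 4*0))*(L/(-18)) = (-20/(-45 - 4*0))*(13/(-18)) = (-20/(-45 + 0))*(13*(-1/18)) = -20/(-45)*(-13/18) = -20*(-1/45)*(-13/18) = (4/9)*(-13/18) = -26/81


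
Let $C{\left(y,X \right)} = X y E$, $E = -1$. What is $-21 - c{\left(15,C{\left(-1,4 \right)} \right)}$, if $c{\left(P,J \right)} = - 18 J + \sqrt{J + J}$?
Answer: $51 - 2 \sqrt{2} \approx 48.172$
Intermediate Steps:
$C{\left(y,X \right)} = - X y$ ($C{\left(y,X \right)} = X y \left(-1\right) = - X y$)
$c{\left(P,J \right)} = - 18 J + \sqrt{2} \sqrt{J}$ ($c{\left(P,J \right)} = - 18 J + \sqrt{2 J} = - 18 J + \sqrt{2} \sqrt{J}$)
$-21 - c{\left(15,C{\left(-1,4 \right)} \right)} = -21 - \left(- 18 \left(\left(-1\right) 4 \left(-1\right)\right) + \sqrt{2} \sqrt{\left(-1\right) 4 \left(-1\right)}\right) = -21 - \left(\left(-18\right) 4 + \sqrt{2} \sqrt{4}\right) = -21 - \left(-72 + \sqrt{2} \cdot 2\right) = -21 - \left(-72 + 2 \sqrt{2}\right) = -21 + \left(72 - 2 \sqrt{2}\right) = 51 - 2 \sqrt{2}$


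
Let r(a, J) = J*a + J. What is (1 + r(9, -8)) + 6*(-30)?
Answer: -259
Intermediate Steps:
r(a, J) = J + J*a
(1 + r(9, -8)) + 6*(-30) = (1 - 8*(1 + 9)) + 6*(-30) = (1 - 8*10) - 180 = (1 - 80) - 180 = -79 - 180 = -259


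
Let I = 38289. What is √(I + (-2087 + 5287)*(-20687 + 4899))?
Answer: I*√50483311 ≈ 7105.2*I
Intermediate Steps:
√(I + (-2087 + 5287)*(-20687 + 4899)) = √(38289 + (-2087 + 5287)*(-20687 + 4899)) = √(38289 + 3200*(-15788)) = √(38289 - 50521600) = √(-50483311) = I*√50483311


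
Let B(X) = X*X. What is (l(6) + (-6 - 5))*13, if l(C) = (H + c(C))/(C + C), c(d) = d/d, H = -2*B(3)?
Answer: -1937/12 ≈ -161.42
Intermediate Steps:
B(X) = X²
H = -18 (H = -2*3² = -2*9 = -18)
c(d) = 1
l(C) = -17/(2*C) (l(C) = (-18 + 1)/(C + C) = -17*1/(2*C) = -17/(2*C))
(l(6) + (-6 - 5))*13 = (-17/2/6 + (-6 - 5))*13 = (-17/2*⅙ - 11)*13 = (-17/12 - 11)*13 = -149/12*13 = -1937/12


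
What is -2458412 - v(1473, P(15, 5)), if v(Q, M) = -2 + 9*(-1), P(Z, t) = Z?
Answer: -2458401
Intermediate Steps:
v(Q, M) = -11 (v(Q, M) = -2 - 9 = -11)
-2458412 - v(1473, P(15, 5)) = -2458412 - 1*(-11) = -2458412 + 11 = -2458401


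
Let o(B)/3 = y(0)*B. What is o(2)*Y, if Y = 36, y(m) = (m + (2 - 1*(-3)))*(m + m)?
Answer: 0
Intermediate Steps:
y(m) = 2*m*(5 + m) (y(m) = (m + (2 + 3))*(2*m) = (m + 5)*(2*m) = (5 + m)*(2*m) = 2*m*(5 + m))
o(B) = 0 (o(B) = 3*((2*0*(5 + 0))*B) = 3*((2*0*5)*B) = 3*(0*B) = 3*0 = 0)
o(2)*Y = 0*36 = 0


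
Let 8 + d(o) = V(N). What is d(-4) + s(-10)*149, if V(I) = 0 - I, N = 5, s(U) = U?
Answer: -1503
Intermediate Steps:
V(I) = -I
d(o) = -13 (d(o) = -8 - 1*5 = -8 - 5 = -13)
d(-4) + s(-10)*149 = -13 - 10*149 = -13 - 1490 = -1503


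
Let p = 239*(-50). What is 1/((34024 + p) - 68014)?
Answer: -1/45940 ≈ -2.1768e-5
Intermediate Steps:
p = -11950
1/((34024 + p) - 68014) = 1/((34024 - 11950) - 68014) = 1/(22074 - 68014) = 1/(-45940) = -1/45940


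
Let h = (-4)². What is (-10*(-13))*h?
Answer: 2080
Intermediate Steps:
h = 16
(-10*(-13))*h = -10*(-13)*16 = 130*16 = 2080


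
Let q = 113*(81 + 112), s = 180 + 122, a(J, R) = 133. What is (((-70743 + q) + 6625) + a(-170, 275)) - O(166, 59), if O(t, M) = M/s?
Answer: -12737211/302 ≈ -42176.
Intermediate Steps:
s = 302
O(t, M) = M/302
q = 21809 (q = 113*193 = 21809)
(((-70743 + q) + 6625) + a(-170, 275)) - O(166, 59) = (((-70743 + 21809) + 6625) + 133) - 59/302 = ((-48934 + 6625) + 133) - 1*59/302 = (-42309 + 133) - 59/302 = -42176 - 59/302 = -12737211/302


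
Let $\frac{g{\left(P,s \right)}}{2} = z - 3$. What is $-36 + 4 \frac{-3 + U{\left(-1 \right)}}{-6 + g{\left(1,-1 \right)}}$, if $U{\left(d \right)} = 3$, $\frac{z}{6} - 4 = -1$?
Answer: $-36$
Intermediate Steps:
$z = 18$ ($z = 24 + 6 \left(-1\right) = 24 - 6 = 18$)
$g{\left(P,s \right)} = 30$ ($g{\left(P,s \right)} = 2 \left(18 - 3\right) = 2 \cdot 15 = 30$)
$-36 + 4 \frac{-3 + U{\left(-1 \right)}}{-6 + g{\left(1,-1 \right)}} = -36 + 4 \frac{-3 + 3}{-6 + 30} = -36 + 4 \cdot \frac{0}{24} = -36 + 4 \cdot 0 \cdot \frac{1}{24} = -36 + 4 \cdot 0 = -36 + 0 = -36$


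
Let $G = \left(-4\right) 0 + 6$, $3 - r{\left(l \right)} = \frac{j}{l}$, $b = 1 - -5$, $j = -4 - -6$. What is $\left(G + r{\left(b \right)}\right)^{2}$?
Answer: $\frac{676}{9} \approx 75.111$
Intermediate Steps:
$j = 2$ ($j = -4 + 6 = 2$)
$b = 6$ ($b = 1 + 5 = 6$)
$r{\left(l \right)} = 3 - \frac{2}{l}$
$G = 6$ ($G = 0 + 6 = 6$)
$\left(G + r{\left(b \right)}\right)^{2} = \left(6 + \left(3 - \frac{2}{6}\right)\right)^{2} = \left(6 + \left(3 - \frac{1}{3}\right)\right)^{2} = \left(6 + \frac{8}{3}\right)^{2} = \left(\frac{26}{3}\right)^{2} = \frac{676}{9}$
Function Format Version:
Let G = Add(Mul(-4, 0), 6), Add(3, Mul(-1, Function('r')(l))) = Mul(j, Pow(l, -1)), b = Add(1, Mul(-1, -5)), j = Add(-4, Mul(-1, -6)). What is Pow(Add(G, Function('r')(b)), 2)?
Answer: Rational(676, 9) ≈ 75.111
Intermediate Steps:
j = 2 (j = Add(-4, 6) = 2)
b = 6 (b = Add(1, 5) = 6)
Function('r')(l) = Add(3, Mul(-2, Pow(l, -1))) (Function('r')(l) = Add(3, Mul(-1, Mul(2, Pow(l, -1)))) = Add(3, Mul(-2, Pow(l, -1))))
G = 6 (G = Add(0, 6) = 6)
Pow(Add(G, Function('r')(b)), 2) = Pow(Add(6, Add(3, Mul(-2, Pow(6, -1)))), 2) = Pow(Add(6, Add(3, Mul(-2, Rational(1, 6)))), 2) = Pow(Add(6, Add(3, Rational(-1, 3))), 2) = Pow(Add(6, Rational(8, 3)), 2) = Pow(Rational(26, 3), 2) = Rational(676, 9)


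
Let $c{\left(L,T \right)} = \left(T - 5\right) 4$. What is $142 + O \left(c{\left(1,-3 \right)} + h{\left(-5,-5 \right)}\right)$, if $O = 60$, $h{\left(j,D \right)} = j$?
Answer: $-2078$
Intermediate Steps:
$c{\left(L,T \right)} = -20 + 4 T$ ($c{\left(L,T \right)} = \left(-5 + T\right) 4 = -20 + 4 T$)
$142 + O \left(c{\left(1,-3 \right)} + h{\left(-5,-5 \right)}\right) = 142 + 60 \left(\left(-20 + 4 \left(-3\right)\right) - 5\right) = 142 + 60 \left(\left(-20 - 12\right) - 5\right) = 142 + 60 \left(-32 - 5\right) = 142 + 60 \left(-37\right) = 142 - 2220 = -2078$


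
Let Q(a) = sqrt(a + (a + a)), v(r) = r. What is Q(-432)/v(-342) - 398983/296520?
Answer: -398983/296520 - 2*I/19 ≈ -1.3456 - 0.10526*I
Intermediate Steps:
Q(a) = sqrt(3)*sqrt(a) (Q(a) = sqrt(a + 2*a) = sqrt(3*a) = sqrt(3)*sqrt(a))
Q(-432)/v(-342) - 398983/296520 = (sqrt(3)*sqrt(-432))/(-342) - 398983/296520 = (sqrt(3)*(12*I*sqrt(3)))*(-1/342) - 398983*1/296520 = (36*I)*(-1/342) - 398983/296520 = -2*I/19 - 398983/296520 = -398983/296520 - 2*I/19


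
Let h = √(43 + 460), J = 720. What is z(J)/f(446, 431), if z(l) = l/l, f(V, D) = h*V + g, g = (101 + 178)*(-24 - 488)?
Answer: -35712/5076374089 - 223*√503/10152748178 ≈ -7.5276e-6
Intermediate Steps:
g = -142848 (g = 279*(-512) = -142848)
h = √503 ≈ 22.428
f(V, D) = -142848 + V*√503 (f(V, D) = √503*V - 142848 = V*√503 - 142848 = -142848 + V*√503)
z(l) = 1
z(J)/f(446, 431) = 1/(-142848 + 446*√503)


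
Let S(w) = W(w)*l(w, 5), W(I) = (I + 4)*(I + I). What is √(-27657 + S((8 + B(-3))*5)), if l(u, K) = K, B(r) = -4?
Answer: I*√22857 ≈ 151.19*I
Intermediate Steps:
W(I) = 2*I*(4 + I) (W(I) = (4 + I)*(2*I) = 2*I*(4 + I))
S(w) = 10*w*(4 + w) (S(w) = (2*w*(4 + w))*5 = 10*w*(4 + w))
√(-27657 + S((8 + B(-3))*5)) = √(-27657 + 10*((8 - 4)*5)*(4 + (8 - 4)*5)) = √(-27657 + 10*(4*5)*(4 + 4*5)) = √(-27657 + 10*20*(4 + 20)) = √(-27657 + 10*20*24) = √(-27657 + 4800) = √(-22857) = I*√22857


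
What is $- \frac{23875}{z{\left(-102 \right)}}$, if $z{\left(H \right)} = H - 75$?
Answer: $\frac{23875}{177} \approx 134.89$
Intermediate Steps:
$z{\left(H \right)} = -75 + H$ ($z{\left(H \right)} = H - 75 = -75 + H$)
$- \frac{23875}{z{\left(-102 \right)}} = - \frac{23875}{-75 - 102} = - \frac{23875}{-177} = \left(-23875\right) \left(- \frac{1}{177}\right) = \frac{23875}{177}$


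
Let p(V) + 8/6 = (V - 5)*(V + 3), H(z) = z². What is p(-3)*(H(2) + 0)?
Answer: -16/3 ≈ -5.3333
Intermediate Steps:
p(V) = -4/3 + (-5 + V)*(3 + V) (p(V) = -4/3 + (V - 5)*(V + 3) = -4/3 + (-5 + V)*(3 + V))
p(-3)*(H(2) + 0) = (-49/3 + (-3)² - 2*(-3))*(2² + 0) = (-49/3 + 9 + 6)*(4 + 0) = -4/3*4 = -16/3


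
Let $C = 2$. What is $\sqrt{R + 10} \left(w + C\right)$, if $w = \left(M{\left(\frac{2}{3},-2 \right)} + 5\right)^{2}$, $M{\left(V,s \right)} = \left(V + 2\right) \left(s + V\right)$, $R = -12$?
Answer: $\frac{331 i \sqrt{2}}{81} \approx 5.7791 i$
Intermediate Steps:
$M{\left(V,s \right)} = \left(2 + V\right) \left(V + s\right)$
$w = \frac{169}{81}$ ($w = \left(\left(\left(\frac{2}{3}\right)^{2} + 2 \cdot \frac{2}{3} + 2 \left(-2\right) + \frac{2}{3} \left(-2\right)\right) + 5\right)^{2} = \left(\left(\left(2 \cdot \frac{1}{3}\right)^{2} + 2 \cdot 2 \cdot \frac{1}{3} - 4 + 2 \cdot \frac{1}{3} \left(-2\right)\right) + 5\right)^{2} = \left(\left(\left(\frac{2}{3}\right)^{2} + 2 \cdot \frac{2}{3} - 4 + \frac{2}{3} \left(-2\right)\right) + 5\right)^{2} = \left(\left(\frac{4}{9} + \frac{4}{3} - 4 - \frac{4}{3}\right) + 5\right)^{2} = \left(- \frac{32}{9} + 5\right)^{2} = \left(\frac{13}{9}\right)^{2} = \frac{169}{81} \approx 2.0864$)
$\sqrt{R + 10} \left(w + C\right) = \sqrt{-12 + 10} \left(\frac{169}{81} + 2\right) = \sqrt{-2} \cdot \frac{331}{81} = i \sqrt{2} \cdot \frac{331}{81} = \frac{331 i \sqrt{2}}{81}$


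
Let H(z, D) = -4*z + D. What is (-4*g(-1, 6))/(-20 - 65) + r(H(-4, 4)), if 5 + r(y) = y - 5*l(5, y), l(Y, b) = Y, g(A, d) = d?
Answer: -826/85 ≈ -9.7177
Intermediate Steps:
H(z, D) = D - 4*z
r(y) = -30 + y (r(y) = -5 + (y - 5*5) = -5 + (y - 25) = -5 + (-25 + y) = -30 + y)
(-4*g(-1, 6))/(-20 - 65) + r(H(-4, 4)) = (-4*6)/(-20 - 65) + (-30 + (4 - 4*(-4))) = -24/(-85) + (-30 + (4 + 16)) = -24*(-1/85) + (-30 + 20) = 24/85 - 10 = -826/85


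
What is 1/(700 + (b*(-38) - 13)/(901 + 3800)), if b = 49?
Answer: 1567/1096275 ≈ 0.0014294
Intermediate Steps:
1/(700 + (b*(-38) - 13)/(901 + 3800)) = 1/(700 + (49*(-38) - 13)/(901 + 3800)) = 1/(700 + (-1862 - 13)/4701) = 1/(700 - 1875*1/4701) = 1/(700 - 625/1567) = 1/(1096275/1567) = 1567/1096275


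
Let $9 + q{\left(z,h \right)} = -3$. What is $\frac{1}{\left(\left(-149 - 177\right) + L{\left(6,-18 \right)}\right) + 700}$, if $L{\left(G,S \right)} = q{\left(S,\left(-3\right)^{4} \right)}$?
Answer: $\frac{1}{362} \approx 0.0027624$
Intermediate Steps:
$q{\left(z,h \right)} = -12$ ($q{\left(z,h \right)} = -9 - 3 = -12$)
$L{\left(G,S \right)} = -12$
$\frac{1}{\left(\left(-149 - 177\right) + L{\left(6,-18 \right)}\right) + 700} = \frac{1}{\left(\left(-149 - 177\right) - 12\right) + 700} = \frac{1}{\left(-326 - 12\right) + 700} = \frac{1}{-338 + 700} = \frac{1}{362}$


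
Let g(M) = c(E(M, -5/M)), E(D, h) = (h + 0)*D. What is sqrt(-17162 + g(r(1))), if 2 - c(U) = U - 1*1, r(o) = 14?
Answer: 3*I*sqrt(1906) ≈ 130.97*I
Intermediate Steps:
E(D, h) = D*h (E(D, h) = h*D = D*h)
c(U) = 3 - U (c(U) = 2 - (U - 1*1) = 2 - (U - 1) = 2 - (-1 + U) = 2 + (1 - U) = 3 - U)
g(M) = 8 (g(M) = 3 - M*(-5/M) = 3 - 1*(-5) = 3 + 5 = 8)
sqrt(-17162 + g(r(1))) = sqrt(-17162 + 8) = sqrt(-17154) = 3*I*sqrt(1906)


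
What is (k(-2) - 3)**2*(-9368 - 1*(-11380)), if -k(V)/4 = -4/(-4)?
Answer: 98588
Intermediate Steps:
k(V) = -4 (k(V) = -(-16)/(-4) = -(-16)*(-1)/4 = -4*1 = -4)
(k(-2) - 3)**2*(-9368 - 1*(-11380)) = (-4 - 3)**2*(-9368 - 1*(-11380)) = (-7)**2*(-9368 + 11380) = 49*2012 = 98588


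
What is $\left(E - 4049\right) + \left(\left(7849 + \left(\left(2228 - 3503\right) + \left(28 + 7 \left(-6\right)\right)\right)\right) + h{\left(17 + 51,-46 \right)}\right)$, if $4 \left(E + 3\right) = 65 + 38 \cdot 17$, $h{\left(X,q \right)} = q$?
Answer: $\frac{10559}{4} \approx 2639.8$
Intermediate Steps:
$E = \frac{699}{4}$ ($E = -3 + \frac{65 + 38 \cdot 17}{4} = -3 + \frac{65 + 646}{4} = -3 + \frac{1}{4} \cdot 711 = -3 + \frac{711}{4} = \frac{699}{4} \approx 174.75$)
$\left(E - 4049\right) + \left(\left(7849 + \left(\left(2228 - 3503\right) + \left(28 + 7 \left(-6\right)\right)\right)\right) + h{\left(17 + 51,-46 \right)}\right) = \left(\frac{699}{4} - 4049\right) + \left(\left(7849 + \left(\left(2228 - 3503\right) + \left(28 + 7 \left(-6\right)\right)\right)\right) - 46\right) = \left(\frac{699}{4} - 4049\right) + \left(\left(7849 + \left(-1275 + \left(28 - 42\right)\right)\right) - 46\right) = - \frac{15497}{4} + \left(\left(7849 - 1289\right) - 46\right) = - \frac{15497}{4} + \left(6560 - 46\right) = - \frac{15497}{4} + 6514 = \frac{10559}{4}$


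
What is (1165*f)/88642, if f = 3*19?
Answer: 66405/88642 ≈ 0.74914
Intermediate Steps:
f = 57
(1165*f)/88642 = (1165*57)/88642 = 66405*(1/88642) = 66405/88642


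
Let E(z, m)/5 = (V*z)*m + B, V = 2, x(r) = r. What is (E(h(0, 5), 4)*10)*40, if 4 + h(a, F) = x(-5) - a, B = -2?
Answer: -148000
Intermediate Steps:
h(a, F) = -9 - a (h(a, F) = -4 + (-5 - a) = -9 - a)
E(z, m) = -10 + 10*m*z (E(z, m) = 5*((2*z)*m - 2) = 5*(2*m*z - 2) = 5*(-2 + 2*m*z) = -10 + 10*m*z)
(E(h(0, 5), 4)*10)*40 = ((-10 + 10*4*(-9 - 1*0))*10)*40 = ((-10 + 10*4*(-9 + 0))*10)*40 = ((-10 + 10*4*(-9))*10)*40 = ((-10 - 360)*10)*40 = -370*10*40 = -3700*40 = -148000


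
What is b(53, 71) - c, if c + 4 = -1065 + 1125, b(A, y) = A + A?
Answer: 50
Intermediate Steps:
b(A, y) = 2*A
c = 56 (c = -4 + (-1065 + 1125) = -4 + 60 = 56)
b(53, 71) - c = 2*53 - 1*56 = 106 - 56 = 50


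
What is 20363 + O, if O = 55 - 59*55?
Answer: 17173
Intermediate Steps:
O = -3190 (O = 55 - 3245 = -3190)
20363 + O = 20363 - 3190 = 17173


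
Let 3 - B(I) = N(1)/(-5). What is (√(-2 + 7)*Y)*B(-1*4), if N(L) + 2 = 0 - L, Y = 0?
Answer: 0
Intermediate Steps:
N(L) = -2 - L (N(L) = -2 + (0 - L) = -2 - L)
B(I) = 12/5 (B(I) = 3 - (-2 - 1*1)/(-5) = 3 - (-2 - 1)*(-1)/5 = 3 - (-3)*(-1)/5 = 3 - 1*⅗ = 3 - ⅗ = 12/5)
(√(-2 + 7)*Y)*B(-1*4) = (√(-2 + 7)*0)*(12/5) = (√5*0)*(12/5) = 0*(12/5) = 0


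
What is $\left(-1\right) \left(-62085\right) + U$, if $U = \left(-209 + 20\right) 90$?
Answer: $45075$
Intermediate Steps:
$U = -17010$ ($U = \left(-189\right) 90 = -17010$)
$\left(-1\right) \left(-62085\right) + U = \left(-1\right) \left(-62085\right) - 17010 = 62085 - 17010 = 45075$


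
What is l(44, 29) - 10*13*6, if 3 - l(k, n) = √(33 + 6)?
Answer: -777 - √39 ≈ -783.25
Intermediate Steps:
l(k, n) = 3 - √39 (l(k, n) = 3 - √(33 + 6) = 3 - √39)
l(44, 29) - 10*13*6 = (3 - √39) - 10*13*6 = (3 - √39) - 130*6 = (3 - √39) - 1*780 = (3 - √39) - 780 = -777 - √39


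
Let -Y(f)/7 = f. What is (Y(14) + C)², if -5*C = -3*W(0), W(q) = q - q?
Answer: 9604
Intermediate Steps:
Y(f) = -7*f
W(q) = 0
C = 0 (C = -(-3)*0/5 = -⅕*0 = 0)
(Y(14) + C)² = (-7*14 + 0)² = (-98 + 0)² = (-98)² = 9604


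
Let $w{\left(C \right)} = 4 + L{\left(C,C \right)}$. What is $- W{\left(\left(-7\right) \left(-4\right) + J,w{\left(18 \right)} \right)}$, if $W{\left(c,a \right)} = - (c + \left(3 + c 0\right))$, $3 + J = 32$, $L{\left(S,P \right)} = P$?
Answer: $60$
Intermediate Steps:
$w{\left(C \right)} = 4 + C$
$J = 29$ ($J = -3 + 32 = 29$)
$W{\left(c,a \right)} = -3 - c$ ($W{\left(c,a \right)} = - (c + \left(3 + 0\right)) = - (c + 3) = - (3 + c) = -3 - c$)
$- W{\left(\left(-7\right) \left(-4\right) + J,w{\left(18 \right)} \right)} = - (-3 - \left(\left(-7\right) \left(-4\right) + 29\right)) = - (-3 - \left(28 + 29\right)) = - (-3 - 57) = \left(-1\right) \left(-60\right) = 60$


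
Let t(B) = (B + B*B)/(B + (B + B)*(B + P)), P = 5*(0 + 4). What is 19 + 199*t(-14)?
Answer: -180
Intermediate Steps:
P = 20 (P = 5*4 = 20)
t(B) = (B + B²)/(B + 2*B*(20 + B)) (t(B) = (B + B*B)/(B + (B + B)*(B + 20)) = (B + B²)/(B + (2*B)*(20 + B)) = (B + B²)/(B + 2*B*(20 + B)))
19 + 199*t(-14) = 19 + 199*((1 - 14)/(41 + 2*(-14))) = 19 + 199*(-13/(41 - 28)) = 19 + 199*(-13/13) = 19 + 199*((1/13)*(-13)) = 19 + 199*(-1) = 19 - 199 = -180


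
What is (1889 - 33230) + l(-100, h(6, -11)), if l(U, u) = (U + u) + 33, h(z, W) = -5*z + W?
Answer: -31449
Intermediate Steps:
h(z, W) = W - 5*z
l(U, u) = 33 + U + u
(1889 - 33230) + l(-100, h(6, -11)) = (1889 - 33230) + (33 - 100 + (-11 - 5*6)) = -31341 + (33 - 100 + (-11 - 30)) = -31341 + (33 - 100 - 41) = -31341 - 108 = -31449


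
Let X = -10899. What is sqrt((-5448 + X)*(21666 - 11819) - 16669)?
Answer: I*sqrt(160985578) ≈ 12688.0*I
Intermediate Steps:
sqrt((-5448 + X)*(21666 - 11819) - 16669) = sqrt((-5448 - 10899)*(21666 - 11819) - 16669) = sqrt(-16347*9847 - 16669) = sqrt(-160968909 - 16669) = sqrt(-160985578) = I*sqrt(160985578)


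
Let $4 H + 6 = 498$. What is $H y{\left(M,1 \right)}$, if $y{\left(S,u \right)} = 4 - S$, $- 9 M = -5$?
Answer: $\frac{1271}{3} \approx 423.67$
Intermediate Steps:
$M = \frac{5}{9}$ ($M = \left(- \frac{1}{9}\right) \left(-5\right) = \frac{5}{9} \approx 0.55556$)
$H = 123$ ($H = - \frac{3}{2} + \frac{1}{4} \cdot 498 = - \frac{3}{2} + \frac{249}{2} = 123$)
$H y{\left(M,1 \right)} = 123 \left(4 - \frac{5}{9}\right) = 123 \cdot \frac{31}{9} = \frac{1271}{3}$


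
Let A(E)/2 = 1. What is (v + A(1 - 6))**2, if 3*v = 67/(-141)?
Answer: 606841/178929 ≈ 3.3915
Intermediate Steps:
A(E) = 2 (A(E) = 2*1 = 2)
v = -67/423 (v = (67/(-141))/3 = (67*(-1/141))/3 = (1/3)*(-67/141) = -67/423 ≈ -0.15839)
(v + A(1 - 6))**2 = (-67/423 + 2)**2 = (779/423)**2 = 606841/178929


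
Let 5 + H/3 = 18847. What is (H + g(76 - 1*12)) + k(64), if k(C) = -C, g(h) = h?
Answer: 56526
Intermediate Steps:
H = 56526 (H = -15 + 3*18847 = -15 + 56541 = 56526)
(H + g(76 - 1*12)) + k(64) = (56526 + (76 - 1*12)) - 1*64 = (56526 + (76 - 12)) - 64 = (56526 + 64) - 64 = 56590 - 64 = 56526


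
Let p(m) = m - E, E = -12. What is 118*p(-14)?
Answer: -236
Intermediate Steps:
p(m) = 12 + m (p(m) = m - 1*(-12) = m + 12 = 12 + m)
118*p(-14) = 118*(12 - 14) = 118*(-2) = -236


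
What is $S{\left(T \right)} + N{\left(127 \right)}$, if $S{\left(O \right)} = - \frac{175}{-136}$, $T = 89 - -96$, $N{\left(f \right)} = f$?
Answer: $\frac{17447}{136} \approx 128.29$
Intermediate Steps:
$T = 185$ ($T = 89 + 96 = 185$)
$S{\left(O \right)} = \frac{175}{136}$ ($S{\left(O \right)} = \left(-175\right) \left(- \frac{1}{136}\right) = \frac{175}{136}$)
$S{\left(T \right)} + N{\left(127 \right)} = \frac{175}{136} + 127 = \frac{17447}{136}$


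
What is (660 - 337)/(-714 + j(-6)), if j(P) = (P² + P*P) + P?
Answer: -323/648 ≈ -0.49846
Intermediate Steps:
j(P) = P + 2*P² (j(P) = (P² + P²) + P = 2*P² + P = P + 2*P²)
(660 - 337)/(-714 + j(-6)) = (660 - 337)/(-714 - 6*(1 + 2*(-6))) = 323/(-714 - 6*(1 - 12)) = 323/(-714 - 6*(-11)) = 323/(-714 + 66) = 323/(-648) = 323*(-1/648) = -323/648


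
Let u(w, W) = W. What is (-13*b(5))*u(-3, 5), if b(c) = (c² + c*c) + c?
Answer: -3575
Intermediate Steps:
b(c) = c + 2*c² (b(c) = (c² + c²) + c = 2*c² + c = c + 2*c²)
(-13*b(5))*u(-3, 5) = -65*(1 + 2*5)*5 = -65*(1 + 10)*5 = -65*11*5 = -13*55*5 = -715*5 = -3575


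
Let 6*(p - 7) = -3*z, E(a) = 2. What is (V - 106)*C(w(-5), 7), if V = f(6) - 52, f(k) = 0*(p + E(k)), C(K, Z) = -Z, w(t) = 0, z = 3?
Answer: 1106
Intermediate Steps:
p = 11/2 (p = 7 + (-3*3)/6 = 7 + (1/6)*(-9) = 7 - 3/2 = 11/2 ≈ 5.5000)
f(k) = 0 (f(k) = 0*(11/2 + 2) = 0*(15/2) = 0)
V = -52 (V = 0 - 52 = -52)
(V - 106)*C(w(-5), 7) = (-52 - 106)*(-1*7) = -158*(-7) = 1106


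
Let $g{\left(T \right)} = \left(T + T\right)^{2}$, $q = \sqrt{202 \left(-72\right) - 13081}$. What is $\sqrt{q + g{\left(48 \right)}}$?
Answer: $\sqrt{9216 + 5 i \sqrt{1105}} \approx 96.004 + 0.8656 i$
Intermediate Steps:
$q = 5 i \sqrt{1105}$ ($q = \sqrt{-14544 - 13081} = \sqrt{-27625} = 5 i \sqrt{1105} \approx 166.21 i$)
$g{\left(T \right)} = 4 T^{2}$ ($g{\left(T \right)} = \left(2 T\right)^{2} = 4 T^{2}$)
$\sqrt{q + g{\left(48 \right)}} = \sqrt{5 i \sqrt{1105} + 4 \cdot 48^{2}} = \sqrt{5 i \sqrt{1105} + 4 \cdot 2304} = \sqrt{5 i \sqrt{1105} + 9216} = \sqrt{9216 + 5 i \sqrt{1105}}$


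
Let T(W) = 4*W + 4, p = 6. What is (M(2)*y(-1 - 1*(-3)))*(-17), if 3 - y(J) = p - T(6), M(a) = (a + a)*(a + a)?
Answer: -6800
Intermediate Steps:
T(W) = 4 + 4*W
M(a) = 4*a**2 (M(a) = (2*a)*(2*a) = 4*a**2)
y(J) = 25 (y(J) = 3 - (6 - (4 + 4*6)) = 3 - (6 - (4 + 24)) = 3 - (6 - 1*28) = 3 - (6 - 28) = 3 - 1*(-22) = 3 + 22 = 25)
(M(2)*y(-1 - 1*(-3)))*(-17) = ((4*2**2)*25)*(-17) = ((4*4)*25)*(-17) = (16*25)*(-17) = 400*(-17) = -6800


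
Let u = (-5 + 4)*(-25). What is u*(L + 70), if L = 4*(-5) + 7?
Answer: 1425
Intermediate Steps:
L = -13 (L = -20 + 7 = -13)
u = 25 (u = -1*(-25) = 25)
u*(L + 70) = 25*(-13 + 70) = 25*57 = 1425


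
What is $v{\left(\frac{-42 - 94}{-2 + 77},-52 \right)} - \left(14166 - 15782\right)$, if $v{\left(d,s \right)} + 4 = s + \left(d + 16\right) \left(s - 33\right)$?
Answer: $\frac{5312}{15} \approx 354.13$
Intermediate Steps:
$v{\left(d,s \right)} = -4 + s + \left(-33 + s\right) \left(16 + d\right)$ ($v{\left(d,s \right)} = -4 + \left(s + \left(d + 16\right) \left(s - 33\right)\right) = -4 + \left(s + \left(16 + d\right) \left(-33 + s\right)\right) = -4 + \left(s + \left(-33 + s\right) \left(16 + d\right)\right) = -4 + s + \left(-33 + s\right) \left(16 + d\right)$)
$v{\left(\frac{-42 - 94}{-2 + 77},-52 \right)} - \left(14166 - 15782\right) = \left(-532 - 33 \frac{-42 - 94}{-2 + 77} + 17 \left(-52\right) + \frac{-42 - 94}{-2 + 77} \left(-52\right)\right) - \left(14166 - 15782\right) = \left(-532 - 33 \left(- \frac{136}{75}\right) - 884 + - \frac{136}{75} \left(-52\right)\right) - \left(14166 - 15782\right) = \left(-532 - 33 \left(\left(-136\right) \frac{1}{75}\right) - 884 + \left(-136\right) \frac{1}{75} \left(-52\right)\right) - -1616 = \left(-532 - - \frac{1496}{25} - 884 - - \frac{7072}{75}\right) + 1616 = \left(-532 + \frac{1496}{25} - 884 + \frac{7072}{75}\right) + 1616 = - \frac{18928}{15} + 1616 = \frac{5312}{15}$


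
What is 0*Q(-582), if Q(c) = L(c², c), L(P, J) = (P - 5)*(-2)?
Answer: 0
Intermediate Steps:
L(P, J) = 10 - 2*P (L(P, J) = (-5 + P)*(-2) = 10 - 2*P)
Q(c) = 10 - 2*c²
0*Q(-582) = 0*(10 - 2*(-582)²) = 0*(10 - 2*338724) = 0*(10 - 677448) = 0*(-677438) = 0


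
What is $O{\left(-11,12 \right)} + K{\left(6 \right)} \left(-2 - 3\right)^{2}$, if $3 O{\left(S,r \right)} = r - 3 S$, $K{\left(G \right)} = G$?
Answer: $165$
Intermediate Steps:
$O{\left(S,r \right)} = - S + \frac{r}{3}$ ($O{\left(S,r \right)} = \frac{r - 3 S}{3} = - S + \frac{r}{3}$)
$O{\left(-11,12 \right)} + K{\left(6 \right)} \left(-2 - 3\right)^{2} = \left(\left(-1\right) \left(-11\right) + \frac{1}{3} \cdot 12\right) + 6 \left(-2 - 3\right)^{2} = \left(11 + 4\right) + 6 \left(-5\right)^{2} = 15 + 6 \cdot 25 = 15 + 150 = 165$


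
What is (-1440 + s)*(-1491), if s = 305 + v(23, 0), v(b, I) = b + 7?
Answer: 1647555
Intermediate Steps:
v(b, I) = 7 + b
s = 335 (s = 305 + (7 + 23) = 305 + 30 = 335)
(-1440 + s)*(-1491) = (-1440 + 335)*(-1491) = -1105*(-1491) = 1647555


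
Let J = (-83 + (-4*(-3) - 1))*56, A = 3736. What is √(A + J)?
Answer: 2*I*√74 ≈ 17.205*I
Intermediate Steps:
J = -4032 (J = (-83 + (12 - 1))*56 = (-83 + 11)*56 = -72*56 = -4032)
√(A + J) = √(3736 - 4032) = √(-296) = 2*I*√74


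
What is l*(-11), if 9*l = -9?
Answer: 11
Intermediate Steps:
l = -1 (l = (⅑)*(-9) = -1)
l*(-11) = -1*(-11) = 11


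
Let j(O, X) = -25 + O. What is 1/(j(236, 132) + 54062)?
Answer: 1/54273 ≈ 1.8425e-5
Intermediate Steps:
1/(j(236, 132) + 54062) = 1/((-25 + 236) + 54062) = 1/(211 + 54062) = 1/54273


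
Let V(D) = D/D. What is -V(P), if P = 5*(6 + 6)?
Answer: -1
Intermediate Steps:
P = 60 (P = 5*12 = 60)
V(D) = 1
-V(P) = -1*1 = -1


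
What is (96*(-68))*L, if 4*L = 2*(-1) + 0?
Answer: 3264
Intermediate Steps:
L = -1/2 (L = (2*(-1) + 0)/4 = (-2 + 0)/4 = (1/4)*(-2) = -1/2 ≈ -0.50000)
(96*(-68))*L = (96*(-68))*(-1/2) = -6528*(-1/2) = 3264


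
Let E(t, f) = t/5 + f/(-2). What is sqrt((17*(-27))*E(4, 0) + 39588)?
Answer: 2*sqrt(245130)/5 ≈ 198.04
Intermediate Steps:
E(t, f) = -f/2 + t/5 (E(t, f) = t*(1/5) + f*(-1/2) = t/5 - f/2 = -f/2 + t/5)
sqrt((17*(-27))*E(4, 0) + 39588) = sqrt((17*(-27))*(-1/2*0 + (1/5)*4) + 39588) = sqrt(-459*(0 + 4/5) + 39588) = sqrt(-459*4/5 + 39588) = sqrt(-1836/5 + 39588) = sqrt(196104/5) = 2*sqrt(245130)/5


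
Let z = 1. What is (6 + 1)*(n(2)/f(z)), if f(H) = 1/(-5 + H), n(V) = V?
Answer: -56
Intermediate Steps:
(6 + 1)*(n(2)/f(z)) = (6 + 1)*(2/(1/(-5 + 1))) = 7*(2/(1/(-4))) = 7*(2/(-¼)) = 7*(2*(-4)) = 7*(-8) = -56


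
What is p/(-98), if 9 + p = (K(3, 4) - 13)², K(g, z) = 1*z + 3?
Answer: -27/98 ≈ -0.27551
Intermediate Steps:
K(g, z) = 3 + z (K(g, z) = z + 3 = 3 + z)
p = 27 (p = -9 + ((3 + 4) - 13)² = -9 + (7 - 13)² = -9 + (-6)² = -9 + 36 = 27)
p/(-98) = 27/(-98) = 27*(-1/98) = -27/98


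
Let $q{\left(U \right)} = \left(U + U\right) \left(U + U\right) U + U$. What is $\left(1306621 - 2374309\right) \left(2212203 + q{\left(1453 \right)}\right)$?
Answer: $-13103265429918432$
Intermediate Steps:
$q{\left(U \right)} = U + 4 U^{3}$ ($q{\left(U \right)} = 2 U 2 U U + U = 4 U^{2} U + U = 4 U^{3} + U = U + 4 U^{3}$)
$\left(1306621 - 2374309\right) \left(2212203 + q{\left(1453 \right)}\right) = \left(1306621 - 2374309\right) \left(2212203 + \left(1453 + 4 \cdot 1453^{3}\right)\right) = - 1067688 \left(2212203 + \left(1453 + 4 \cdot 3067586677\right)\right) = - 1067688 \left(2212203 + \left(1453 + 12270346708\right)\right) = - 1067688 \left(2212203 + 12270348161\right) = \left(-1067688\right) 12272560364 = -13103265429918432$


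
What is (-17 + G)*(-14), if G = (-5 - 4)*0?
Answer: 238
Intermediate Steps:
G = 0 (G = -9*0 = 0)
(-17 + G)*(-14) = (-17 + 0)*(-14) = -17*(-14) = 238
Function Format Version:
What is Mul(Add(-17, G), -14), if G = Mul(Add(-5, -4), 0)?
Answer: 238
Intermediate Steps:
G = 0 (G = Mul(-9, 0) = 0)
Mul(Add(-17, G), -14) = Mul(Add(-17, 0), -14) = Mul(-17, -14) = 238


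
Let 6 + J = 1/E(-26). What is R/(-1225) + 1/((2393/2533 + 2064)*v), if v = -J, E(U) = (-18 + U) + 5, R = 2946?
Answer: -2955926451/1229168675 ≈ -2.4048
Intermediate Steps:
E(U) = -13 + U
J = -235/39 (J = -6 + 1/(-13 - 26) = -6 + 1/(-39) = -6 - 1/39 = -235/39 ≈ -6.0256)
v = 235/39 (v = -1*(-235/39) = 235/39 ≈ 6.0256)
R/(-1225) + 1/((2393/2533 + 2064)*v) = 2946/(-1225) + 1/((2393/2533 + 2064)*(235/39)) = 2946*(-1/1225) + (39/235)/(2393*(1/2533) + 2064) = -2946/1225 + (39/235)/(2393/2533 + 2064) = -2946/1225 + (39/235)/(5230505/2533) = -2946/1225 + (2533/5230505)*(39/235) = -2946/1225 + 98787/1229168675 = -2955926451/1229168675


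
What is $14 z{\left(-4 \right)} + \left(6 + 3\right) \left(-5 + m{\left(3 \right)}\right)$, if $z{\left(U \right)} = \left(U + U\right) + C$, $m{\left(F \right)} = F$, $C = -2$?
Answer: $-158$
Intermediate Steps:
$z{\left(U \right)} = -2 + 2 U$ ($z{\left(U \right)} = \left(U + U\right) - 2 = 2 U - 2 = -2 + 2 U$)
$14 z{\left(-4 \right)} + \left(6 + 3\right) \left(-5 + m{\left(3 \right)}\right) = 14 \left(-2 + 2 \left(-4\right)\right) + \left(6 + 3\right) \left(-5 + 3\right) = 14 \left(-2 - 8\right) + 9 \left(-2\right) = 14 \left(-10\right) - 18 = -140 - 18 = -158$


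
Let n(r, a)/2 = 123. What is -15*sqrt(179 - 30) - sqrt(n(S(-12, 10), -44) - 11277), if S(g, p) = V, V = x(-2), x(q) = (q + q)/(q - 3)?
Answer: -15*sqrt(149) - I*sqrt(11031) ≈ -183.1 - 105.03*I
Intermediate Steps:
x(q) = 2*q/(-3 + q) (x(q) = (2*q)/(-3 + q) = 2*q/(-3 + q))
V = 4/5 (V = 2*(-2)/(-3 - 2) = 2*(-2)/(-5) = 2*(-2)*(-1/5) = 4/5 ≈ 0.80000)
S(g, p) = 4/5
n(r, a) = 246 (n(r, a) = 2*123 = 246)
-15*sqrt(179 - 30) - sqrt(n(S(-12, 10), -44) - 11277) = -15*sqrt(179 - 30) - sqrt(246 - 11277) = -15*sqrt(149) - sqrt(-11031) = -15*sqrt(149) - I*sqrt(11031)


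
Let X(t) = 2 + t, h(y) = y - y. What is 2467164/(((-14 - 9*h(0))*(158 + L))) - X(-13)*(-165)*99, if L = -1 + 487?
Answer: -2519421/14 ≈ -1.7996e+5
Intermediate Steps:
h(y) = 0
L = 486
2467164/(((-14 - 9*h(0))*(158 + L))) - X(-13)*(-165)*99 = 2467164/(((-14 - 9*0)*(158 + 486))) - (2 - 13)*(-165)*99 = 2467164/(((-14 + 0)*644)) - (-11*(-165))*99 = 2467164/((-14*644)) - 1815*99 = 2467164/(-9016) - 1*179685 = 2467164*(-1/9016) - 179685 = -3831/14 - 179685 = -2519421/14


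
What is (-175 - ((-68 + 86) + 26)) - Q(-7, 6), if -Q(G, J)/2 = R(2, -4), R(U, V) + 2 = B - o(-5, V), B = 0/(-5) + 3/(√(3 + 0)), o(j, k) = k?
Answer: -215 + 2*√3 ≈ -211.54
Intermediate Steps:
B = √3 (B = 0*(-⅕) + 3/(√3) = 0 + 3*(√3/3) = 0 + √3 = √3 ≈ 1.7320)
R(U, V) = -2 + √3 - V (R(U, V) = -2 + (√3 - V) = -2 + √3 - V)
Q(G, J) = -4 - 2*√3 (Q(G, J) = -2*(-2 + √3 - 1*(-4)) = -2*(-2 + √3 + 4) = -2*(2 + √3) = -4 - 2*√3)
(-175 - ((-68 + 86) + 26)) - Q(-7, 6) = (-175 - ((-68 + 86) + 26)) - (-4 - 2*√3) = (-175 - (18 + 26)) + (4 + 2*√3) = (-175 - 1*44) + (4 + 2*√3) = (-175 - 44) + (4 + 2*√3) = -219 + (4 + 2*√3) = -215 + 2*√3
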